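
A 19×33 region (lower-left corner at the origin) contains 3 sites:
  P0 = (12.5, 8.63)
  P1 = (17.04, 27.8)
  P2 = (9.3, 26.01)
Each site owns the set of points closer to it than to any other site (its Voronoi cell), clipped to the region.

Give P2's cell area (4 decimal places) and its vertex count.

1. box [0,19]×[0,33]: [(0, 0) (19, 0) (19, 33) (0, 33)]
2. ⊥bis P2·P0 via (10.9,17.32): [(0, 15.3131) (19, 18.8114) (19, 33) (0, 33)]  |A|=302.8176
3. ⊥bis P2·P1 via (13.17,26.905): [(0, 15.3131) (15.2034, 18.1123) (11.7604, 33) (0, 33)]  |A|=221.9935
4. canonical 4-gon: [(0, 15.3131) (15.2034, 18.1123) (11.7604, 33) (0, 33)]
5. shoelace: 221.9935

Area of P2's cell: 221.9935 (4 vertices)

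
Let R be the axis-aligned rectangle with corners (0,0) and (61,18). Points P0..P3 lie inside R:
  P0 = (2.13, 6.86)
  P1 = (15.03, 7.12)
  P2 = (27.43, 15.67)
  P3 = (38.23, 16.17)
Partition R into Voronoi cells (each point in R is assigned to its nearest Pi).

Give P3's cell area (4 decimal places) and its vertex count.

Area of P3's cell: 501.2933 (4 vertices)

1. box [0,61]×[0,18]: [(0, 0) (61, 0) (61, 18) (0, 18)]
2. ⊥bis P3·P0 via (20.18,11.515): [(23.1497, 0) (61, 0) (61, 18) (18.5076, 18)]  |A|=723.0851
3. ⊥bis P3·P1 via (26.63,11.645): [(31.1726, 0) (61, 0) (61, 18) (24.151, 18)]  |A|=600.088
4. ⊥bis P3·P2 via (32.83,15.92): [(33.567, 0) (61, 0) (61, 18) (32.7337, 18)]  |A|=501.2933
5. canonical 4-gon: [(33.567, 0) (61, 0) (61, 18) (32.7337, 18)]
6. shoelace: 501.2933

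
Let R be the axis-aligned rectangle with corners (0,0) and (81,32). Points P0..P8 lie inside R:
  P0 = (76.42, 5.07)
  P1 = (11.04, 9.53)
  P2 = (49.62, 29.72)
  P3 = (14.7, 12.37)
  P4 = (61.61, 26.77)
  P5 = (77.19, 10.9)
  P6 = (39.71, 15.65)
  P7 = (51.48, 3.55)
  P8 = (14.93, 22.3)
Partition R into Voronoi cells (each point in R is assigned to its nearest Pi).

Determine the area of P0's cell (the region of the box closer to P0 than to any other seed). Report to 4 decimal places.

1. box [0,81]×[0,32]: [(0, 0) (81, 0) (81, 32) (0, 32)]
2. ⊥bis P0·P1 via (43.73,7.3): [(43.232, 0) (81, 0) (81, 32) (45.4149, 32)]  |A|=1173.6485
3. ⊥bis P0·P2 via (63.02,17.395): [(47.0205, 0) (81, 0) (81, 32) (76.4533, 32)]  |A|=616.4188
4. ⊥bis P0·P3 via (45.56,8.72): [(47.0205, 0) (81, 0) (81, 32) (76.4533, 32)]  |A|=616.4188
5. ⊥bis P0·P4 via (69.015,15.92): [(49.2664, 2.4418) (47.0205, 0) (81, 0) (81, 24.0996)]  |A|=423.8696
6. ⊥bis P0·P5 via (76.805,7.985): [(60.5367, 10.1336) (49.2664, 2.4418) (47.0205, 0) (81, 0) (81, 7.4309)]  |A|=253.3214
7. ⊥bis P0·P6 via (58.065,10.36): [(60.5367, 10.1336) (57.3786, 7.9783) (55.0792, 0) (81, 0) (81, 7.4309)]  |A|=217.4871
8. ⊥bis P0·P7 via (63.95,4.31): [(63.6199, 9.7264) (64.2127, 0) (81, 0) (81, 7.4309)]  |A|=146.2157
9. ⊥bis P0·P8 via (45.675,13.685): [(63.6199, 9.7264) (64.2127, 0) (81, 0) (81, 7.4309)]  |A|=146.2157
10. canonical 4-gon: [(63.6199, 9.7264) (64.2127, 0) (81, 0) (81, 7.4309)]
11. shoelace: 146.2157

Area of P0's cell: 146.2157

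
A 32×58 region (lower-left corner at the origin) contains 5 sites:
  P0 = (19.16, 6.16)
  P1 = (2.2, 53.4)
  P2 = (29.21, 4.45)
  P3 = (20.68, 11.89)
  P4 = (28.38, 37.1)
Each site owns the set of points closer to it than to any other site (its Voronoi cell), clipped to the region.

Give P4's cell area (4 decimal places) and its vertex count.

1. box [0,32]×[0,58]: [(0, 0) (32, 0) (32, 58) (0, 58)]
2. ⊥bis P4·P0 via (23.77,21.63): [(0, 28.7134) (32, 19.1775) (32, 58) (0, 58)]  |A|=1089.7462
3. ⊥bis P4·P1 via (15.29,45.25): [(4.2125, 27.4581) (32, 19.1775) (32, 58) (23.2283, 58)]  |A|=673.3422
4. ⊥bis P4·P2 via (28.795,20.775): [(4.2125, 27.4581) (26.8086, 20.7245) (32, 20.8565) (32, 58) (23.2283, 58)]  |A|=668.9841
5. ⊥bis P4·P3 via (24.53,24.495): [(5.9088, 30.1825) (32, 22.2134) (32, 58) (23.2283, 58)]  |A|=588.8603
6. canonical 4-gon: [(5.9088, 30.1825) (32, 22.2134) (32, 58) (23.2283, 58)]
7. shoelace: 588.8603

Area of P4's cell: 588.8603 (4 vertices)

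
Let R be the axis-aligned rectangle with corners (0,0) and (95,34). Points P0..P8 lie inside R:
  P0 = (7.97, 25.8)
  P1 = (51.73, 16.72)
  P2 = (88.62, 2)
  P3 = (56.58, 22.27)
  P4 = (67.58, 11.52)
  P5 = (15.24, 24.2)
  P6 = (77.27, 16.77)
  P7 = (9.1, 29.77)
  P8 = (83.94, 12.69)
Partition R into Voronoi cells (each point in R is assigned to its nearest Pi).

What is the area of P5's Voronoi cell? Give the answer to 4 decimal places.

1. box [0,95]×[0,34]: [(0, 0) (95, 0) (95, 34) (0, 34)]
2. ⊥bis P5·P0 via (11.605,25): [(6.1029, 0) (95, 0) (95, 34) (13.5857, 34)]  |A|=2895.2924
3. ⊥bis P5·P1 via (33.485,20.46): [(6.1029, 0) (29.291, 0) (36.2605, 34) (13.5857, 34)]  |A|=779.6677
4. ⊥bis P5·P2 via (51.93,13.1): [(6.1029, 0) (29.291, 0) (36.2605, 34) (13.5857, 34)]  |A|=779.6677
5. ⊥bis P5·P3 via (35.91,23.235): [(6.1029, 0) (29.291, 0) (36.2605, 34) (13.5857, 34)]  |A|=779.6677
6. ⊥bis P5·P4 via (41.41,17.86): [(6.1029, 0) (29.291, 0) (36.2605, 34) (13.5857, 34)]  |A|=779.6677
7. ⊥bis P5·P6 via (46.255,20.485): [(6.1029, 0) (29.291, 0) (36.2605, 34) (13.5857, 34)]  |A|=779.6677
8. ⊥bis P5·P7 via (12.17,26.985): [(12.0008, 26.7985) (6.1029, 0) (29.291, 0) (36.2605, 34) (18.5338, 34)]  |A|=761.8511
9. ⊥bis P5·P8 via (49.59,18.445): [(12.0008, 26.7985) (6.1029, 0) (29.291, 0) (36.2605, 34) (18.5338, 34)]  |A|=761.8511
10. canonical 5-gon: [(12.0008, 26.7985) (6.1029, 0) (29.291, 0) (36.2605, 34) (18.5338, 34)]
11. shoelace: 761.8511

Area of P5's cell: 761.8511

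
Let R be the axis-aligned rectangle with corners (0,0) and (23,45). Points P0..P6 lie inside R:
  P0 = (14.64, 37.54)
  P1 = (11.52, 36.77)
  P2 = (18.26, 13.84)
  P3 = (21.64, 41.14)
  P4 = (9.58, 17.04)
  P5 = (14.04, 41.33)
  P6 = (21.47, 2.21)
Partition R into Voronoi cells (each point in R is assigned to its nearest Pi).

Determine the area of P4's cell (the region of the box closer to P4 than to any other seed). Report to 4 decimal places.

1. box [0,23]×[0,45]: [(0, 0) (23, 0) (23, 45) (0, 45)]
2. ⊥bis P4·P0 via (12.11,27.29): [(0, 30.2791) (0, 0) (23, 0) (23, 24.602)]  |A|=631.133
3. ⊥bis P4·P1 via (10.55,26.905): [(15.7355, 26.3951) (0, 27.9424) (0, 0) (23, 0) (23, 24.602)]  |A|=612.7481
4. ⊥bis P4·P2 via (13.92,15.44): [(17.7733, 25.8921) (15.7355, 26.3951) (0, 27.9424) (0, 0) (8.2278, 0)]  |A|=357.2132
5. ⊥bis P4·P3 via (15.61,29.09): [(17.7733, 25.8921) (15.7355, 26.3951) (0, 27.9424) (0, 0) (8.2278, 0)]  |A|=357.2132
6. ⊥bis P4·P5 via (11.81,29.185): [(17.7733, 25.8921) (15.7355, 26.3951) (0, 27.9424) (0, 0) (8.2278, 0)]  |A|=357.2132
7. ⊥bis P4·P6 via (15.525,9.625): [(10.2032, 5.3583) (17.7733, 25.8921) (15.7355, 26.3951) (0, 27.9424) (0, 0) (3.5201, 0)]  |A|=344.6005
8. canonical 6-gon: [(10.2032, 5.3583) (17.7733, 25.8921) (15.7355, 26.3951) (0, 27.9424) (0, 0) (3.5201, 0)]
9. shoelace: 344.6005

Area of P4's cell: 344.6005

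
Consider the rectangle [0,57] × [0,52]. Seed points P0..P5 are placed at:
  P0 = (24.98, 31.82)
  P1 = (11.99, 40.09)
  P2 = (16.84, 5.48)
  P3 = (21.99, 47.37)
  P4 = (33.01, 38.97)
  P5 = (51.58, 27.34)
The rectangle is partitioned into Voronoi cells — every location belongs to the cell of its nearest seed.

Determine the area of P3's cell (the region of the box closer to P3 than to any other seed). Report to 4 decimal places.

1. box [0,57]×[0,52]: [(0, 0) (57, 0) (57, 52) (0, 52)]
2. ⊥bis P3·P0 via (23.485,39.595): [(0, 35.0792) (57, 46.0394) (57, 52) (0, 52)]  |A|=652.12
3. ⊥bis P3·P1 via (16.99,43.73): [(20.4282, 39.0072) (57, 46.0394) (57, 52) (10.9694, 52)]  |A|=408.028
4. ⊥bis P3·P2 via (19.415,26.425): [(20.4282, 39.0072) (57, 46.0394) (57, 52) (10.9694, 52)]  |A|=408.028
5. ⊥bis P3·P4 via (27.5,43.17): [(20.4282, 39.0072) (24.9965, 39.8856) (34.2307, 52) (10.9694, 52)]  |A|=174.7294
6. ⊥bis P3·P5 via (36.785,37.355): [(20.4282, 39.0072) (24.9965, 39.8856) (34.2307, 52) (10.9694, 52)]  |A|=174.7294
7. canonical 4-gon: [(20.4282, 39.0072) (24.9965, 39.8856) (34.2307, 52) (10.9694, 52)]
8. shoelace: 174.7294

Area of P3's cell: 174.7294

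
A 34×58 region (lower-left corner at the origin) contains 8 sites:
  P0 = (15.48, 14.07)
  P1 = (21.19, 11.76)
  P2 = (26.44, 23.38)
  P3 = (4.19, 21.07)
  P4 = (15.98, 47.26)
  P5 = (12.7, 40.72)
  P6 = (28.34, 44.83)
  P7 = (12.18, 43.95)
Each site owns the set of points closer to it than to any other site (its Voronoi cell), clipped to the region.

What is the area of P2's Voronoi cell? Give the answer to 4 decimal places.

1. box [0,34]×[0,58]: [(0, 0) (34, 0) (34, 58) (0, 58)]
2. ⊥bis P2·P0 via (20.96,18.725): [(0, 43.3997) (34, 3.3739) (34, 58) (0, 58)]  |A|=1176.8479
3. ⊥bis P2·P1 via (23.815,17.57): [(0, 43.3997) (20.774, 18.9439) (34, 12.9683) (34, 58) (0, 58)]  |A|=1113.4002
4. ⊥bis P2·P3 via (15.315,22.225): [(14.943, 25.8084) (20.774, 18.9439) (34, 12.9683) (34, 58) (11.6008, 58)]  |A|=817.5899
5. ⊥bis P2·P4 via (21.21,35.32): [(14.271, 32.2806) (14.943, 25.8084) (20.774, 18.9439) (34, 12.9683) (34, 40.9223)]  |A|=361.0804
6. ⊥bis P2·P5 via (19.57,32.05): [(26.7706, 37.7557) (14.6959, 28.1879) (14.943, 25.8084) (20.774, 18.9439) (34, 12.9683) (34, 40.9223)]  |A|=334.3386
7. ⊥bis P2·P6 via (27.39,34.105): [(22.6889, 34.5214) (14.6959, 28.1879) (14.943, 25.8084) (20.774, 18.9439) (34, 12.9683) (34, 33.5195)]  |A|=287.2434
8. ⊥bis P2·P7 via (19.31,33.665): [(22.6889, 34.5214) (14.6959, 28.1879) (14.943, 25.8084) (20.774, 18.9439) (34, 12.9683) (34, 33.5195)]  |A|=287.2434
9. canonical 6-gon: [(22.6889, 34.5214) (14.6959, 28.1879) (14.943, 25.8084) (20.774, 18.9439) (34, 12.9683) (34, 33.5195)]
10. shoelace: 287.2434

Area of P2's cell: 287.2434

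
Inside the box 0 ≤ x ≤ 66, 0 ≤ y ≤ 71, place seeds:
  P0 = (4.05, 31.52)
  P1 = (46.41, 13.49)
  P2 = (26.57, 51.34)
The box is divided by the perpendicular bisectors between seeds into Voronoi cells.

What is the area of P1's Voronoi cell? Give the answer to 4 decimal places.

1. box [0,66]×[0,71]: [(0, 0) (66, 0) (66, 71) (0, 71)]
2. ⊥bis P1·P0 via (25.23,22.505): [(15.651, 0) (66, 0) (66, 71) (45.8713, 71)]  |A|=2501.9578
3. ⊥bis P1·P2 via (36.49,32.415): [(27.4258, 27.6638) (15.651, 0) (66, 0) (66, 47.8834)]  |A|=1619.9535
4. canonical 4-gon: [(27.4258, 27.6638) (15.651, 0) (66, 0) (66, 47.8834)]
5. shoelace: 1619.9535

Area of P1's cell: 1619.9535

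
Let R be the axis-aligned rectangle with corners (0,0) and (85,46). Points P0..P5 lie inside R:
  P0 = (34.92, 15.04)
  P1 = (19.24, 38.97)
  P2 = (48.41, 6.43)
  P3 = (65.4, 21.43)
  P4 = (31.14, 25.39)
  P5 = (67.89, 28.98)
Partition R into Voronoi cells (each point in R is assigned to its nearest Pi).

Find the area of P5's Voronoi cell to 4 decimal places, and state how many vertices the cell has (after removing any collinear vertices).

Area of P5's cell: 761.6899 (4 vertices)

1. box [0,85]×[0,46]: [(0, 0) (85, 0) (85, 46) (0, 46)]
2. ⊥bis P5·P0 via (51.405,22.01): [(60.711, 0) (85, 0) (85, 46) (41.2618, 46)]  |A|=1564.6247
3. ⊥bis P5·P1 via (43.565,33.975): [(44.4741, 38.4024) (60.711, 0) (85, 0) (85, 46) (46.0343, 46)]  |A|=1546.4952
4. ⊥bis P5·P2 via (58.15,17.705): [(44.4741, 38.4024) (50.3914, 24.4073) (78.6453, 0) (85, 0) (85, 46) (46.0343, 46)]  |A|=1327.6315
5. ⊥bis P5·P3 via (66.645,25.205): [(44.4741, 38.4024) (47.3658, 31.5633) (85, 19.1515) (85, 46) (46.0343, 46)]  |A|=802.799
6. ⊥bis P5·P4 via (49.515,27.185): [(49.1446, 30.9767) (85, 19.1515) (85, 46) (47.677, 46)]  |A|=761.6899
7. canonical 4-gon: [(49.1446, 30.9767) (85, 19.1515) (85, 46) (47.677, 46)]
8. shoelace: 761.6899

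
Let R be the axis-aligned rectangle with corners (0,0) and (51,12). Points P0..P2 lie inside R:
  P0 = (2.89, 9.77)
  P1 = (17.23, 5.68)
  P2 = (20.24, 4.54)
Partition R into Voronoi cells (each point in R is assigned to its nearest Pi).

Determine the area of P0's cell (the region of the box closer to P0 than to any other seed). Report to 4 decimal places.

1. box [0,51]×[0,12]: [(0, 0) (51, 0) (51, 12) (0, 12)]
2. ⊥bis P0·P1 via (10.06,7.725): [(0, 0) (7.8567, 0) (11.2793, 12) (0, 12)]  |A|=114.816
3. ⊥bis P0·P2 via (11.565,7.155): [(0, 0) (7.8567, 0) (11.2793, 12) (0, 12)]  |A|=114.816
4. canonical 4-gon: [(0, 0) (7.8567, 0) (11.2793, 12) (0, 12)]
5. shoelace: 114.816

Area of P0's cell: 114.8160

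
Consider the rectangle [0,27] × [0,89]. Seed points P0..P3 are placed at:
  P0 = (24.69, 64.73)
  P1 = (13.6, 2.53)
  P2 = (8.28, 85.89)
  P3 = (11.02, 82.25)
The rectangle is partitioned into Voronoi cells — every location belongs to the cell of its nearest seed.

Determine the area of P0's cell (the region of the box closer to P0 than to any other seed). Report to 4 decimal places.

Area of P0's cell: 957.2992

1. box [0,27]×[0,89]: [(0, 0) (27, 0) (27, 89) (0, 89)]
2. ⊥bis P0·P1 via (19.145,33.63): [(0, 37.0435) (27, 32.2295) (27, 89) (0, 89)]  |A|=1467.815
3. ⊥bis P0·P2 via (16.485,75.31): [(0, 62.5256) (0, 37.0435) (27, 32.2295) (27, 83.4646)]  |A|=1035.682
4. ⊥bis P0·P3 via (17.855,73.49): [(0, 59.5586) (0, 37.0435) (27, 32.2295) (27, 80.6254)]  |A|=957.2992
5. canonical 4-gon: [(0, 59.5586) (0, 37.0435) (27, 32.2295) (27, 80.6254)]
6. shoelace: 957.2992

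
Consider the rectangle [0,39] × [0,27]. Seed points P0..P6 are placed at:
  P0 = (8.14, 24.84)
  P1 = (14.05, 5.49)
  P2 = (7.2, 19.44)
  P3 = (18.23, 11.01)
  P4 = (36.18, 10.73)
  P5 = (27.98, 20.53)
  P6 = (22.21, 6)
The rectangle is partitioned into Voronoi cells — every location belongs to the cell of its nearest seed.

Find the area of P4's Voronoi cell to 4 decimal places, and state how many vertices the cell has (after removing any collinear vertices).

1. box [0,39]×[0,27]: [(0, 0) (39, 0) (39, 27) (0, 27)]
2. ⊥bis P4·P0 via (22.16,17.785): [(13.2104, 0) (39, 0) (39, 27) (26.7971, 27)]  |A|=512.8988
3. ⊥bis P4·P1 via (25.115,8.11): [(22.6116, 18.6825) (27.0353, 0) (39, 0) (39, 27) (26.7971, 27)]  |A|=383.7572
4. ⊥bis P4·P2 via (21.69,15.085): [(23.0079, 19.4701) (22.682, 18.3854) (27.0353, 0) (39, 0) (39, 27) (26.7971, 27)]  |A|=383.6707
5. ⊥bis P4·P3 via (27.205,10.87): [(27.0354, 0) (39, 0) (39, 27) (27.4566, 27)]  |A|=317.3573
6. ⊥bis P4·P5 via (32.08,15.63): [(27.2158, 11.5599) (27.0354, 0) (39, 0) (39, 21.4202)]  |A|=195.3651
7. ⊥bis P4·P6 via (29.195,8.365): [(27.9151, 12.1451) (32.0272, 0) (39, 0) (39, 21.4202)]  |A|=161.0626
8. canonical 4-gon: [(27.9151, 12.1451) (32.0272, 0) (39, 0) (39, 21.4202)]
9. shoelace: 161.0626

Area of P4's cell: 161.0626 (4 vertices)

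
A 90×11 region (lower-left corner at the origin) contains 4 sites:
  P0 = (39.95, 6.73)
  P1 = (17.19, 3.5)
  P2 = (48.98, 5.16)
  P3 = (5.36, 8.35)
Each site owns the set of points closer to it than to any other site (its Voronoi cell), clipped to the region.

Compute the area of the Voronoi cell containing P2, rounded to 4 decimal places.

1. box [0,90]×[0,11]: [(0, 0) (90, 0) (90, 11) (0, 11)]
2. ⊥bis P2·P0 via (44.465,5.945): [(43.4314, 0) (90, 0) (90, 11) (45.3439, 11)]  |A|=501.7361
3. ⊥bis P2·P1 via (33.085,4.33): [(43.4314, 0) (90, 0) (90, 11) (45.3439, 11)]  |A|=501.7361
4. ⊥bis P2·P3 via (27.17,6.755): [(43.4314, 0) (90, 0) (90, 11) (45.3439, 11)]  |A|=501.7361
5. canonical 4-gon: [(43.4314, 0) (90, 0) (90, 11) (45.3439, 11)]
6. shoelace: 501.7361

Area of P2's cell: 501.7361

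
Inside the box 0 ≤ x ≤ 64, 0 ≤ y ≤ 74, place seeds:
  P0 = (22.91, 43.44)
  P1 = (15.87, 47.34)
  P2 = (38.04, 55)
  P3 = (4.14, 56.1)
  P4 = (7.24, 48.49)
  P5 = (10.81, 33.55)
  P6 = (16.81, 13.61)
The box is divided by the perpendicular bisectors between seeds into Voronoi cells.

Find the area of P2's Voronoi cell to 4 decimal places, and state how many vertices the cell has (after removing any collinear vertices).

Area of P2's cell: 1658.7004 (6 vertices)

1. box [0,64]×[0,74]: [(0, 0) (64, 0) (64, 74) (0, 74)]
2. ⊥bis P2·P0 via (30.475,49.22): [(64, 5.3417) (64, 74) (11.542, 74)]  |A|=1800.8399
3. ⊥bis P2·P1 via (26.955,51.17): [(25.2791, 56.0205) (64, 5.3417) (64, 74) (19.067, 74)]  |A|=1733.1923
4. ⊥bis P2·P3 via (21.09,55.55): [(21.4636, 67.0635) (25.2791, 56.0205) (64, 5.3417) (64, 74) (21.6887, 74)]  |A|=1724.0996
5. ⊥bis P2·P4 via (22.64,51.745): [(21.4636, 67.0635) (25.2791, 56.0205) (64, 5.3417) (64, 74) (21.6887, 74)]  |A|=1724.0996
6. ⊥bis P2·P5 via (24.425,44.275): [(21.4636, 67.0635) (25.2791, 56.0205) (64, 5.3417) (64, 74) (21.6887, 74)]  |A|=1724.0996
7. ⊥bis P2·P6 via (27.425,34.305): [(21.4636, 67.0635) (25.2791, 56.0205) (51.1805, 22.1202) (64, 15.5447) (64, 74) (21.6887, 74)]  |A|=1658.7004
8. canonical 6-gon: [(21.4636, 67.0635) (25.2791, 56.0205) (51.1805, 22.1202) (64, 15.5447) (64, 74) (21.6887, 74)]
9. shoelace: 1658.7004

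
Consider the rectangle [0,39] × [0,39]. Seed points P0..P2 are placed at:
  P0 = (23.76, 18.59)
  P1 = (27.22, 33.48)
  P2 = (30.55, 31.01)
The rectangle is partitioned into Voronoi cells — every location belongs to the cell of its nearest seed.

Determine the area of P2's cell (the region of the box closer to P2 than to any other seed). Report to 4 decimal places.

1. box [0,39]×[0,39]: [(0, 0) (39, 0) (39, 39) (0, 39)]
2. ⊥bis P2·P0 via (27.155,24.8): [(39, 18.3244) (39, 39) (1.1809, 39)]  |A|=390.967
3. ⊥bis P2·P1 via (28.885,32.245): [(24.4569, 26.2751) (39, 18.3244) (39, 39) (33.8955, 39)]  |A|=182.8219
4. canonical 4-gon: [(24.4569, 26.2751) (39, 18.3244) (39, 39) (33.8955, 39)]
5. shoelace: 182.8219

Area of P2's cell: 182.8219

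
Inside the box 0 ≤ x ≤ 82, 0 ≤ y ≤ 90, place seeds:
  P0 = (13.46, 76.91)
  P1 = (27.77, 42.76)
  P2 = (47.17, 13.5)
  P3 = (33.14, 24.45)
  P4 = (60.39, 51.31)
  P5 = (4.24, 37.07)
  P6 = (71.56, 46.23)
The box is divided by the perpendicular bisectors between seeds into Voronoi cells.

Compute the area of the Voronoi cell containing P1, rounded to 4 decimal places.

Area of P1's cell: 824.0189

1. box [0,82]×[0,90]: [(0, 0) (82, 0) (82, 90) (0, 90)]
2. ⊥bis P1·P0 via (20.615,59.835): [(0, 51.1966) (0, 0) (82, 0) (82, 85.5574)]  |A|=5606.9141
3. ⊥bis P1·P2 via (37.47,28.13): [(0, 51.1966) (0, 3.2866) (82, 57.6543) (82, 85.5574)]  |A|=3108.336
4. ⊥bis P1·P3 via (30.455,33.605): [(0, 51.1966) (0, 24.6731) (57.8422, 41.6372) (82, 57.6543) (82, 85.5574)]  |A|=2489.8157
5. ⊥bis P1·P4 via (44.08,47.035): [(38.7349, 67.4278) (0, 51.1966) (0, 24.6731) (46.3762, 38.2744)]  |A|=1241.6717
6. ⊥bis P1·P5 via (16.005,39.915): [(38.7349, 67.4278) (12.0553, 56.2482) (18.3868, 30.0656) (46.3762, 38.2744)]  |A|=824.0189
7. ⊥bis P1·P6 via (49.665,44.495): [(38.7349, 67.4278) (12.0553, 56.2482) (18.3868, 30.0656) (46.3762, 38.2744)]  |A|=824.0189
8. canonical 4-gon: [(38.7349, 67.4278) (12.0553, 56.2482) (18.3868, 30.0656) (46.3762, 38.2744)]
9. shoelace: 824.0189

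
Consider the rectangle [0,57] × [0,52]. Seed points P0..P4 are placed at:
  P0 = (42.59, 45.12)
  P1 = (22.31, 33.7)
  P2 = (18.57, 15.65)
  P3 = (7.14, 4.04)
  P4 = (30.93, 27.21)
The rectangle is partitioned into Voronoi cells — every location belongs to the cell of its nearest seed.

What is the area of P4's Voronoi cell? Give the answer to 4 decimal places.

1. box [0,57]×[0,52]: [(0, 0) (57, 0) (57, 52) (0, 52)]
2. ⊥bis P4·P0 via (36.76,36.165): [(0, 0) (57, 0) (57, 22.9881) (12.4371, 52) (0, 52)]  |A|=2317.5729
3. ⊥bis P4·P1 via (26.62,30.455): [(3.6904, 0) (57, 0) (57, 22.9881) (32.8403, 38.7168)]  |A|=1309.6813
4. ⊥bis P4·P2 via (24.75,21.43): [(22.0215, 24.3473) (44.7929, 0) (57, 0) (57, 22.9881) (32.8403, 38.7168)]  |A|=809.3134
5. ⊥bis P4·P3 via (19.035,15.625): [(22.0215, 24.3473) (44.7929, 0) (57, 0) (57, 22.9881) (32.8403, 38.7168)]  |A|=809.3134
6. canonical 5-gon: [(22.0215, 24.3473) (44.7929, 0) (57, 0) (57, 22.9881) (32.8403, 38.7168)]
7. shoelace: 809.3134

Area of P4's cell: 809.3134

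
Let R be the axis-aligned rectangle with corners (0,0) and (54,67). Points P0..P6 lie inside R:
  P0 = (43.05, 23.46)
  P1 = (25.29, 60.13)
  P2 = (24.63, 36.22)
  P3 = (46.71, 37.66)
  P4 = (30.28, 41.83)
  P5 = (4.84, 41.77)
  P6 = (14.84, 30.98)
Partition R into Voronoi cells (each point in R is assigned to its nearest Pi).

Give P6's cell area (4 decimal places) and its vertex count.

1. box [0,54]×[0,67]: [(0, 0) (54, 0) (54, 67) (0, 67)]
2. ⊥bis P6·P0 via (28.945,27.22): [(0, 0) (21.6889, 0) (39.5492, 67) (0, 67)]  |A|=2051.4779
3. ⊥bis P6·P1 via (20.065,45.555): [(0, 52.7481) (0, 0) (21.6889, 0) (32.6317, 41.05)]  |A|=1305.7942
4. ⊥bis P6·P2 via (19.735,33.6): [(11.7385, 48.54) (0, 52.7481) (0, 0) (21.6889, 0) (27.0183, 19.9924)]  |A|=1064.793
5. ⊥bis P6·P3 via (30.775,34.32): [(11.7385, 48.54) (0, 52.7481) (0, 0) (21.6889, 0) (27.0183, 19.9924)]  |A|=1064.793
6. ⊥bis P6·P4 via (22.56,36.405): [(11.7385, 48.54) (0, 52.7481) (0, 0) (21.6889, 0) (27.0183, 19.9924)]  |A|=1064.793
7. ⊥bis P6·P5 via (9.84,36.375): [(15.4613, 41.5847) (0, 27.2554) (0, 0) (21.6889, 0) (27.0183, 19.9924)]  |A|=834.7291
8. canonical 5-gon: [(15.4613, 41.5847) (0, 27.2554) (0, 0) (21.6889, 0) (27.0183, 19.9924)]
9. shoelace: 834.7291

Area of P6's cell: 834.7291 (5 vertices)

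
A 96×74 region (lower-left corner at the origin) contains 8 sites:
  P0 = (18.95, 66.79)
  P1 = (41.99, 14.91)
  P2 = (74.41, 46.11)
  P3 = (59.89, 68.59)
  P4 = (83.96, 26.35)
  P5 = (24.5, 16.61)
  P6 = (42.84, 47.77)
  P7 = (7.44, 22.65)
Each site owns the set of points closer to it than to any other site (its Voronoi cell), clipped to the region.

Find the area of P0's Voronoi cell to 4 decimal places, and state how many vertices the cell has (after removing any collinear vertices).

Area of P0's cell: 921.5321 (5 vertices)

1. box [0,96]×[0,74]: [(0, 0) (96, 0) (96, 74) (0, 74)]
2. ⊥bis P0·P1 via (30.47,40.85): [(0, 27.3182) (96, 69.952) (96, 74) (0, 74)]  |A|=2435.03
3. ⊥bis P0·P2 via (46.68,56.45): [(0, 27.3182) (42.9257, 46.3816) (53.2241, 74) (0, 74)]  |A|=1736.9056
4. ⊥bis P0·P3 via (39.42,67.69): [(0, 27.3182) (40.4061, 45.2626) (39.1426, 74) (0, 74)]  |A|=1505.5408
5. ⊥bis P0·P4 via (51.455,46.57): [(0, 27.3182) (40.4061, 45.2626) (39.1426, 74) (0, 74)]  |A|=1505.5408
6. ⊥bis P0·P5 via (21.725,41.7): [(0, 39.2972) (35.9189, 43.2699) (40.4061, 45.2626) (39.1426, 74) (0, 74)]  |A|=1290.4053
7. ⊥bis P0·P6 via (30.895,57.28): [(0, 39.2972) (18.1787, 41.3078) (39.4076, 67.9722) (39.1426, 74) (0, 74)]  |A|=1022.7704
8. ⊥bis P0·P7 via (13.195,44.72): [(0, 48.1607) (19.5716, 43.0572) (39.4076, 67.9722) (39.1426, 74) (0, 74)]  |A|=921.5321
9. canonical 5-gon: [(0, 48.1607) (19.5716, 43.0572) (39.4076, 67.9722) (39.1426, 74) (0, 74)]
10. shoelace: 921.5321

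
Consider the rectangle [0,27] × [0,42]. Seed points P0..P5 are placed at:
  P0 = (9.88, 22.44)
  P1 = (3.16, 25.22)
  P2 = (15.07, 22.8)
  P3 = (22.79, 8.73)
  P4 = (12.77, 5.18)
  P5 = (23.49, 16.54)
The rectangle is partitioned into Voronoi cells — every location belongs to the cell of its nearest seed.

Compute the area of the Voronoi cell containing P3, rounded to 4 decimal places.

Area of P3's cell: 115.4889

1. box [0,27]×[0,42]: [(0, 0) (27, 0) (27, 42) (0, 42)]
2. ⊥bis P3·P0 via (16.335,15.585): [(0, 0.2032) (0, 0) (27, 0) (27, 25.6277)]  |A|=348.7165
3. ⊥bis P3·P1 via (12.975,16.975): [(0, 0.2032) (0, 0) (27, 0) (27, 25.6277)]  |A|=348.7165
4. ⊥bis P3·P2 via (18.93,15.765): [(13.1697, 12.6044) (0, 0.2032) (0, 0) (27, 0) (27, 20.1929)]  |A|=311.1342
5. ⊥bis P3·P4 via (17.78,6.955): [(15.3539, 13.8028) (20.2441, 0) (27, 0) (27, 20.1929)]  |A|=164.2098
6. ⊥bis P3·P5 via (23.14,12.635): [(15.5258, 13.3174) (20.2441, 0) (27, 0) (27, 12.289)]  |A|=115.4889
7. canonical 4-gon: [(15.5258, 13.3174) (20.2441, 0) (27, 0) (27, 12.289)]
8. shoelace: 115.4889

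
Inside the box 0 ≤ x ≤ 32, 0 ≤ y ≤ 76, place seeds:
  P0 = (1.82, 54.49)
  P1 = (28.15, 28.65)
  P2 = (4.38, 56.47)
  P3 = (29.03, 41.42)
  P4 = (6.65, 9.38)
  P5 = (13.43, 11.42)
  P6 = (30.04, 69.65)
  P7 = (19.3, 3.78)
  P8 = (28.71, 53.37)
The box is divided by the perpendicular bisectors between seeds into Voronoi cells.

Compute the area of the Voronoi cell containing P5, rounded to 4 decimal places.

1. box [0,32]×[0,76]: [(0, 0) (32, 0) (32, 76) (0, 76)]
2. ⊥bis P5·P0 via (7.625,32.955): [(0, 30.8996) (0, 0) (32, 0) (32, 39.5256)]  |A|=1126.8024
3. ⊥bis P5·P1 via (20.79,20.035): [(6.1366, 32.5538) (0, 30.8996) (0, 0) (32, 0) (32, 10.458)]  |A|=750.9094
4. ⊥bis P5·P2 via (8.905,33.945): [(6.1366, 32.5538) (0, 30.8996) (0, 0) (32, 0) (32, 10.458)]  |A|=750.9094
5. ⊥bis P5·P3 via (21.23,26.42): [(6.1366, 32.5538) (0, 30.8996) (0, 0) (32, 0) (32, 10.458)]  |A|=750.9094
6. ⊥bis P5·P4 via (10.04,10.4): [(6.1366, 32.5538) (3.5815, 31.865) (13.1692, 0) (32, 0) (32, 10.458)]  |A|=485.7575
7. ⊥bis P5·P6 via (21.735,40.535): [(6.1366, 32.5538) (3.5815, 31.865) (13.1692, 0) (32, 0) (32, 10.458)]  |A|=485.7575
8. ⊥bis P5·P7 via (16.365,7.6): [(26.3582, 15.278) (6.1366, 32.5538) (3.5815, 31.865) (11.9119, 4.1786)]  |A|=275.2479
9. ⊥bis P5·P8 via (21.07,32.395): [(26.3582, 15.278) (6.1366, 32.5538) (3.5815, 31.865) (11.9119, 4.1786)]  |A|=275.2479
10. canonical 4-gon: [(26.3582, 15.278) (6.1366, 32.5538) (3.5815, 31.865) (11.9119, 4.1786)]
11. shoelace: 275.2479

Area of P5's cell: 275.2479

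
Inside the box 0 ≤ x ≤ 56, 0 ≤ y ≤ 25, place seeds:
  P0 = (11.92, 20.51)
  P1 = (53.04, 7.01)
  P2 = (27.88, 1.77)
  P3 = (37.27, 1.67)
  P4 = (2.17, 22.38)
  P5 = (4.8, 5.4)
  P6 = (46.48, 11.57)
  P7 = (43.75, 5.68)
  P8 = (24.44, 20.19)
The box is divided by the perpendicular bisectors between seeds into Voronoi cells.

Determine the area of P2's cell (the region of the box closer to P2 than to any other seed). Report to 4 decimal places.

1. box [0,56]×[0,25]: [(0, 0) (56, 0) (56, 25) (0, 25)]
2. ⊥bis P2·P0 via (19.9,11.14): [(6.8196, 0) (56, 0) (56, 25) (36.1742, 25)]  |A|=862.5777
3. ⊥bis P2·P1 via (40.46,4.39): [(36.1686, 24.9952) (6.8196, 0) (41.3743, 0)]  |A|=431.8516
4. ⊥bis P2·P3 via (32.575,1.72): [(32.7922, 22.1197) (6.8196, 0) (32.5567, 0)]  |A|=284.6491
5. ⊥bis P2·P4 via (15.025,12.075): [(32.7922, 22.1197) (6.8196, 0) (32.5567, 0)]  |A|=284.6491
6. ⊥bis P2·P5 via (16.34,3.585): [(32.7922, 22.1197) (17.1614, 8.8077) (15.7762, 0) (32.5567, 0)]  |A|=245.2057
7. ⊥bis P2·P6 via (37.18,6.67): [(32.7179, 15.1389) (30.2021, 19.9138) (17.1614, 8.8077) (15.7762, 0) (32.5567, 0)]  |A|=236.2469
8. ⊥bis P2·P7 via (35.815,3.725): [(32.7179, 15.1389) (30.2021, 19.9138) (17.1614, 8.8077) (15.7762, 0) (32.5567, 0)]  |A|=236.2469
9. ⊥bis P2·P8 via (26.16,10.98): [(32.6866, 12.1989) (17.9011, 9.4376) (17.1614, 8.8077) (15.7762, 0) (32.5567, 0)]  |A|=172.009
10. canonical 5-gon: [(32.6866, 12.1989) (17.9011, 9.4376) (17.1614, 8.8077) (15.7762, 0) (32.5567, 0)]
11. shoelace: 172.009

Area of P2's cell: 172.0090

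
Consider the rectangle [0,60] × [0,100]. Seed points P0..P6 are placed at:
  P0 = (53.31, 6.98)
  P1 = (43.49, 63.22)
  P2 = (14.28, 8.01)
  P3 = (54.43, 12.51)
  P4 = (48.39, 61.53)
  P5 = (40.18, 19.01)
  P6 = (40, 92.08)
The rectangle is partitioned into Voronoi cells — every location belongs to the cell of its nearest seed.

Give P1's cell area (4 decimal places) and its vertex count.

Area of P1's cell: 1427.1732 (5 vertices)

1. box [0,60]×[0,100]: [(0, 0) (60, 0) (60, 100) (0, 100)]
2. ⊥bis P1·P0 via (48.4,35.1): [(0, 26.6489) (60, 37.1255) (60, 100) (0, 100)]  |A|=4086.7681
3. ⊥bis P1·P2 via (28.885,35.615): [(0, 50.8972) (34.4593, 32.6658) (60, 37.1255) (60, 100) (0, 100)]  |A|=3668.9793
4. ⊥bis P1·P3 via (48.96,37.865): [(0, 50.8972) (31.6789, 34.1368) (60, 40.2467) (60, 100) (0, 100)]  |A|=3599.7954
5. ⊥bis P1·P4 via (45.94,62.375): [(0, 50.8972) (31.6789, 34.1368) (36.5642, 35.1908) (58.9168, 100) (0, 100)]  |A|=2864.5119
6. ⊥bis P1·P5 via (41.835,41.115): [(0, 50.8972) (14.6412, 43.151) (38.6887, 41.3506) (58.9168, 100) (0, 100)]  |A|=2757.5385
7. ⊥bis P1·P6 via (41.745,77.65): [(0, 72.6018) (0, 50.8972) (14.6412, 43.151) (38.6887, 41.3506) (51.6202, 78.8442)]  |A|=1427.1732
8. canonical 5-gon: [(0, 72.6018) (0, 50.8972) (14.6412, 43.151) (38.6887, 41.3506) (51.6202, 78.8442)]
9. shoelace: 1427.1732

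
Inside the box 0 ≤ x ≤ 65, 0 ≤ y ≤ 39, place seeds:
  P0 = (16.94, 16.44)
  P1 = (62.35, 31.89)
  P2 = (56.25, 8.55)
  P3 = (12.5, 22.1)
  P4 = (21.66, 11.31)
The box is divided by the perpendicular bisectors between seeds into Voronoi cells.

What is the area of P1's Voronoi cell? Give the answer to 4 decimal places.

Area of P1's cell: 464.0661

1. box [0,65]×[0,39]: [(0, 0) (65, 0) (65, 39) (0, 39)]
2. ⊥bis P1·P0 via (39.645,24.165): [(47.8667, 0) (65, 0) (65, 39) (34.5976, 39)]  |A|=926.9446
3. ⊥bis P1·P2 via (59.3,20.22): [(39.1999, 25.4732) (65, 18.7303) (65, 39) (34.5976, 39)]  |A|=467.1032
4. ⊥bis P1·P3 via (37.425,26.995): [(35.7086, 35.7346) (39.1999, 25.4732) (65, 18.7303) (65, 39) (35.0673, 39)]  |A|=466.3363
5. ⊥bis P1·P4 via (42.005,21.6): [(35.7086, 35.7346) (37.4609, 30.5844) (40.1749, 25.2184) (65, 18.7303) (65, 39) (35.0673, 39)]  |A|=464.0661
6. canonical 6-gon: [(35.7086, 35.7346) (37.4609, 30.5844) (40.1749, 25.2184) (65, 18.7303) (65, 39) (35.0673, 39)]
7. shoelace: 464.0661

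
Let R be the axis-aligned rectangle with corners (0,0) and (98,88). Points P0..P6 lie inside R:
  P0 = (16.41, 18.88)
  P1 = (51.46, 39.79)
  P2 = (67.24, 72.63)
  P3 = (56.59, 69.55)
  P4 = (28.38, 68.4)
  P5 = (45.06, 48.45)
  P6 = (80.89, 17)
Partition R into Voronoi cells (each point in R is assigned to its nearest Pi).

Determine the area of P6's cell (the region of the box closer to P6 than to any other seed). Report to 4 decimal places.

1. box [0,98]×[0,88]: [(0, 0) (98, 0) (98, 88) (0, 88)]
2. ⊥bis P6·P0 via (48.65,17.94): [(48.1269, 0) (98, 0) (98, 88) (50.6927, 88)]  |A|=4275.9364
3. ⊥bis P6·P1 via (66.175,28.395): [(48.2811, 5.2876) (48.1269, 0) (98, 0) (98, 69.4924)]  |A|=1859.3974
4. ⊥bis P6·P2 via (74.065,44.815): [(80.0223, 46.2767) (48.2811, 5.2876) (48.1269, 0) (98, 0) (98, 50.688)]  |A|=1690.3668
5. ⊥bis P6·P3 via (68.74,43.275): [(80.0223, 46.2767) (48.2811, 5.2876) (48.1269, 0) (98, 0) (98, 50.688)]  |A|=1690.3668
6. ⊥bis P6·P4 via (54.635,42.7): [(80.0223, 46.2767) (48.2811, 5.2876) (48.1269, 0) (98, 0) (98, 50.688)]  |A|=1690.3668
7. ⊥bis P6·P5 via (62.975,32.725): [(80.0223, 46.2767) (48.2811, 5.2876) (48.1269, 0) (98, 0) (98, 50.688)]  |A|=1690.3668
8. canonical 5-gon: [(80.0223, 46.2767) (48.2811, 5.2876) (48.1269, 0) (98, 0) (98, 50.688)]
9. shoelace: 1690.3668

Area of P6's cell: 1690.3668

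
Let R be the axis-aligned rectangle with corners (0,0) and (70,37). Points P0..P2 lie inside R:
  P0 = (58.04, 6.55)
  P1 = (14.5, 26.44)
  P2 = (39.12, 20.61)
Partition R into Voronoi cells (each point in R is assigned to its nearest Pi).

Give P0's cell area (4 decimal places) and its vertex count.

1. box [0,70]×[0,37]: [(0, 0) (70, 0) (70, 37) (0, 37)]
2. ⊥bis P0·P1 via (36.27,16.495): [(28.7347, 0) (70, 0) (70, 37) (45.6371, 37)]  |A|=1214.1207
3. ⊥bis P0·P2 via (48.58,13.58): [(38.4883, 0) (70, 0) (70, 37) (65.9841, 37)]  |A|=657.2608
4. canonical 4-gon: [(38.4883, 0) (70, 0) (70, 37) (65.9841, 37)]
5. shoelace: 657.2608

Area of P0's cell: 657.2608 (4 vertices)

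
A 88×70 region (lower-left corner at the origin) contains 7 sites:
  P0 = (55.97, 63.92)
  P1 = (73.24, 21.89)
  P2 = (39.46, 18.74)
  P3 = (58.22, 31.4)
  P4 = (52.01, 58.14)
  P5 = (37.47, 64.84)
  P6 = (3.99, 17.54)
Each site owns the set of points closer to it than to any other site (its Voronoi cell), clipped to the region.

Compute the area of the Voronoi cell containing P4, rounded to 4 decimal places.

Area of P4's cell: 426.8289

1. box [0,88]×[0,70]: [(0, 0) (88, 0) (88, 70) (0, 70)]
2. ⊥bis P4·P0 via (53.99,61.03): [(0, 0) (88, 0) (88, 37.729) (40.8974, 70) (0, 70)]  |A|=5399.9771
3. ⊥bis P4·P1 via (62.625,40.015): [(0, 3.3383) (74.5067, 46.9736) (40.8974, 70) (0, 70)]  |A|=2954.2306
4. ⊥bis P4·P2 via (45.735,38.44): [(0, 53.0079) (54.933, 35.5102) (74.5067, 46.9736) (40.8974, 70) (0, 70)]  |A|=1589.9813
5. ⊥bis P4·P3 via (55.115,44.77): [(0, 53.0079) (38.1971, 40.841) (71.9996, 48.6912) (40.8974, 70) (0, 70)]  |A|=1403.0124
6. ⊥bis P4·P5 via (44.74,61.49): [(35.6054, 41.6666) (38.1971, 40.841) (71.9996, 48.6912) (46.7984, 65.9571)]  |A|=426.8289
7. ⊥bis P4·P6 via (28,37.84): [(35.6054, 41.6666) (38.1971, 40.841) (71.9996, 48.6912) (46.7984, 65.9571)]  |A|=426.8289
8. canonical 4-gon: [(35.6054, 41.6666) (38.1971, 40.841) (71.9996, 48.6912) (46.7984, 65.9571)]
9. shoelace: 426.8289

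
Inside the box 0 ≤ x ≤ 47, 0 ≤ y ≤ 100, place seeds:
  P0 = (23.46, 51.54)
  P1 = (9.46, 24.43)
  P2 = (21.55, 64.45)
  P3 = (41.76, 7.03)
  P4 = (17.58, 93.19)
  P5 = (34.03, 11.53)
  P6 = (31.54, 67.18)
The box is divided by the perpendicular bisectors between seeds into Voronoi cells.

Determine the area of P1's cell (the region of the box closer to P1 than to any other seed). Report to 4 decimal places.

1. box [0,47]×[0,100]: [(0, 0) (47, 0) (47, 100) (0, 100)]
2. ⊥bis P1·P0 via (16.46,37.985): [(0, 46.4852) (0, 0) (47, 0) (47, 22.2137)]  |A|=1614.4237
3. ⊥bis P1·P2 via (15.505,44.44): [(0, 46.4852) (0, 0) (47, 0) (47, 22.2137)]  |A|=1614.4237
4. ⊥bis P1·P3 via (25.61,15.73): [(32.998, 29.4445) (0, 46.4852) (0, 0) (17.1363, 0)]  |A|=1019.2438
5. ⊥bis P1·P4 via (13.52,58.81): [(32.998, 29.4445) (0, 46.4852) (0, 0) (17.1363, 0)]  |A|=1019.2438
6. ⊥bis P1·P5 via (21.745,17.98): [(28.8806, 31.5708) (0, 46.4852) (0, 0) (12.305, 0)]  |A|=865.4986
7. ⊥bis P1·P6 via (20.5,45.805): [(28.8806, 31.5708) (0, 46.4852) (0, 0) (12.305, 0)]  |A|=865.4986
8. canonical 4-gon: [(28.8806, 31.5708) (0, 46.4852) (0, 0) (12.305, 0)]
9. shoelace: 865.4986

Area of P1's cell: 865.4986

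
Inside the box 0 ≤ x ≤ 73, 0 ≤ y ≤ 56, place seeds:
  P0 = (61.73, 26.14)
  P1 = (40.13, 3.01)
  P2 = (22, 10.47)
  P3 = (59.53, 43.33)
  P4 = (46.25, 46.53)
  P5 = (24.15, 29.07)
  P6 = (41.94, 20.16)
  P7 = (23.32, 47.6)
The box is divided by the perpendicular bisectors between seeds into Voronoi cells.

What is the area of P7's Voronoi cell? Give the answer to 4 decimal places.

1. box [0,73]×[0,56]: [(0, 0) (73, 0) (73, 56) (0, 56)]
2. ⊥bis P7·P0 via (42.525,36.87): [(0, 0) (21.9254, 0) (53.2131, 56) (0, 56)]  |A|=2103.8782
3. ⊥bis P7·P1 via (31.725,25.305): [(0, 13.345) (37.2212, 27.377) (53.2131, 56) (0, 56)]  |A|=1555.3942
4. ⊥bis P7·P2 via (22.66,29.035): [(0, 29.8406) (37.8459, 28.4951) (53.2131, 56) (0, 56)]  |A|=1226.8229
5. ⊥bis P7·P3 via (41.425,45.465): [(0, 29.8406) (37.8459, 28.4951) (39.846, 32.075) (42.6673, 56) (0, 56)]  |A|=1100.6692
6. ⊥bis P7·P4 via (34.785,47.065): [(0, 29.8406) (33.925, 28.6345) (35.2019, 56) (0, 56)]  |A|=925.3877
7. ⊥bis P7·P5 via (23.735,38.335): [(0, 37.2719) (34.3999, 38.8127) (35.2019, 56) (0, 56)]  |A|=624.6364
8. ⊥bis P7·P6 via (32.63,33.88): [(0, 37.2719) (34.3999, 38.8127) (35.2019, 56) (0, 56)]  |A|=624.6364
9. canonical 4-gon: [(0, 37.2719) (34.3999, 38.8127) (35.2019, 56) (0, 56)]
10. shoelace: 624.6364

Area of P7's cell: 624.6364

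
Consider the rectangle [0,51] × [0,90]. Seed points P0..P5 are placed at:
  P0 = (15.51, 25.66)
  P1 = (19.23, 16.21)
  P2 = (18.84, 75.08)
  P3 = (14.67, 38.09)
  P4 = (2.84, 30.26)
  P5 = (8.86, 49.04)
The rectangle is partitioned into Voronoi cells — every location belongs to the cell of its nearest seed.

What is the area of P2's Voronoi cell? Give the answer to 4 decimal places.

1. box [0,51]×[0,90]: [(0, 0) (51, 0) (51, 90) (0, 90)]
2. ⊥bis P2·P0 via (17.175,50.37): [(0, 51.5273) (51, 48.0908) (51, 90) (0, 90)]  |A|=2049.7386
3. ⊥bis P2·P1 via (19.035,45.645): [(0, 51.5273) (51, 48.0908) (51, 90) (0, 90)]  |A|=2049.7386
4. ⊥bis P2·P3 via (16.755,56.585): [(0, 58.4738) (51, 52.7245) (51, 90) (0, 90)]  |A|=1754.4434
5. ⊥bis P2·P4 via (10.84,52.67): [(0, 58.4738) (51, 52.7245) (51, 90) (0, 90)]  |A|=1754.4434
6. ⊥bis P2·P5 via (13.85,62.06): [(0, 67.3681) (32.878, 54.7674) (51, 52.7245) (51, 90) (0, 90)]  |A|=1608.2308
7. canonical 5-gon: [(0, 67.3681) (32.878, 54.7674) (51, 52.7245) (51, 90) (0, 90)]
8. shoelace: 1608.2308

Area of P2's cell: 1608.2308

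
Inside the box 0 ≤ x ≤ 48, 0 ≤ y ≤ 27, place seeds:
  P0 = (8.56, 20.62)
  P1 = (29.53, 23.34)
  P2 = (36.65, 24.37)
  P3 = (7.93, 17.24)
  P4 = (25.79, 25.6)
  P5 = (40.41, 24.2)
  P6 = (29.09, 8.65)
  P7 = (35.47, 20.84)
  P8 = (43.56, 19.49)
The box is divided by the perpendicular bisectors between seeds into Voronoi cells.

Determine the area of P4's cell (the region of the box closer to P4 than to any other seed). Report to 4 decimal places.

1. box [0,48]×[0,27]: [(0, 0) (48, 0) (48, 27) (0, 27)]
2. ⊥bis P4·P0 via (17.175,23.11): [(23.8545, 0) (48, 0) (48, 27) (16.0507, 27)]  |A|=757.2802
3. ⊥bis P4·P1 via (27.66,24.47): [(20.3015, 12.2927) (29.1888, 27) (16.0507, 27)]  |A|=96.6133
4. ⊥bis P4·P2 via (31.22,24.985): [(20.3015, 12.2927) (29.1888, 27) (16.0507, 27)]  |A|=96.6133
5. ⊥bis P4·P3 via (16.86,21.42): [(18.9604, 16.9327) (20.7697, 13.0675) (29.1888, 27) (16.0507, 27)]  |A|=95.0076
6. ⊥bis P4·P5 via (33.1,24.9): [(18.9604, 16.9327) (20.7697, 13.0675) (29.1888, 27) (16.0507, 27)]  |A|=95.0076
7. ⊥bis P4·P6 via (27.44,17.125): [(18.9604, 16.9327) (19.5862, 15.5959) (22.6591, 16.1942) (29.1888, 27) (16.0507, 27)]  |A|=90.7687
8. ⊥bis P4·P7 via (30.63,23.22): [(18.9604, 16.9327) (19.5862, 15.5959) (22.6591, 16.1942) (29.1888, 27) (16.0507, 27)]  |A|=90.7687
9. ⊥bis P4·P8 via (34.675,22.545): [(18.9604, 16.9327) (19.5862, 15.5959) (22.6591, 16.1942) (29.1888, 27) (16.0507, 27)]  |A|=90.7687
10. canonical 5-gon: [(18.9604, 16.9327) (19.5862, 15.5959) (22.6591, 16.1942) (29.1888, 27) (16.0507, 27)]
11. shoelace: 90.7687

Area of P4's cell: 90.7687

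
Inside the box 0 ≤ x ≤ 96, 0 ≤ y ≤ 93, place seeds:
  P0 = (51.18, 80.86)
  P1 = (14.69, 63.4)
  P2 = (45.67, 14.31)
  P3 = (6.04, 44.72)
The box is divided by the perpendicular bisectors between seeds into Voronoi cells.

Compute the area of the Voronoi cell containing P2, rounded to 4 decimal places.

1. box [0,96]×[0,93]: [(0, 0) (96, 0) (96, 93) (0, 93)]
2. ⊥bis P2·P0 via (48.425,47.585): [(0, 51.5943) (0, 0) (96, 0) (96, 43.646)]  |A|=4571.538
3. ⊥bis P2·P1 via (30.18,38.855): [(44.525, 47.9079) (0, 19.8088) (0, 0) (96, 0) (96, 43.646)]  |A|=3863.9137
4. ⊥bis P2·P3 via (25.855,29.515): [(44.525, 47.9079) (35.6906, 42.3327) (3.2067, 0) (96, 0) (96, 43.646)]  |A|=3442.5444
5. canonical 5-gon: [(44.525, 47.9079) (35.6906, 42.3327) (3.2067, 0) (96, 0) (96, 43.646)]
6. shoelace: 3442.5444

Area of P2's cell: 3442.5444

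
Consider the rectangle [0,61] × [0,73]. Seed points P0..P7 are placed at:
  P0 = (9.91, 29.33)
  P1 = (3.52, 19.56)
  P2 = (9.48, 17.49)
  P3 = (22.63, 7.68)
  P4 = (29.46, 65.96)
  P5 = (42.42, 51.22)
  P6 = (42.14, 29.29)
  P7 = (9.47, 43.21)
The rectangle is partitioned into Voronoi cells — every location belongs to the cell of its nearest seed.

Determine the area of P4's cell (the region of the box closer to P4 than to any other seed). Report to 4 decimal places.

Area of P4's cell: 635.5590

1. box [0,61]×[0,73]: [(0, 0) (61, 0) (61, 73) (0, 73)]
2. ⊥bis P4·P0 via (19.685,47.645): [(0, 58.1512) (61, 25.5945) (61, 73) (0, 73)]  |A|=1898.7551
3. ⊥bis P4·P1 via (16.49,42.76): [(0, 58.1512) (61, 25.5945) (61, 73) (0, 73)]  |A|=1898.7551
4. ⊥bis P4·P2 via (19.47,41.725): [(0, 58.1512) (61, 25.5945) (61, 73) (0, 73)]  |A|=1898.7551
5. ⊥bis P4·P3 via (26.045,36.82): [(0, 58.1512) (43.8845, 34.7293) (61, 32.7235) (61, 73) (0, 73)]  |A|=1837.7472
6. ⊥bis P4·P5 via (35.94,58.59): [(0, 58.1512) (22.0538, 46.3807) (52.3292, 73) (0, 73)]  |A|=860.2187
7. ⊥bis P4·P6 via (35.8,47.625): [(0, 58.1512) (22.0538, 46.3807) (52.3292, 73) (0, 73)]  |A|=860.2187
8. ⊥bis P4·P7 via (19.465,54.585): [(0, 71.6885) (25.4269, 49.3464) (52.3292, 73) (0, 73)]  |A|=635.559
9. canonical 4-gon: [(0, 71.6885) (25.4269, 49.3464) (52.3292, 73) (0, 73)]
10. shoelace: 635.559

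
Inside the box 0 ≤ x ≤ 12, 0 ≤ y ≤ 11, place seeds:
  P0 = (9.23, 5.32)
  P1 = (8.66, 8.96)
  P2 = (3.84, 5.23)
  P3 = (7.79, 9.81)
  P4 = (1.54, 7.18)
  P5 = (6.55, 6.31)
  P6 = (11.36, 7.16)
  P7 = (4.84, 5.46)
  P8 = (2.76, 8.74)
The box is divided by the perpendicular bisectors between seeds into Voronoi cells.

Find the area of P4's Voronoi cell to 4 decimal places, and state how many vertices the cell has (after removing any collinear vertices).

1. box [0,12]×[0,11]: [(0, 0) (12, 0) (12, 11) (0, 11)]
2. ⊥bis P4·P0 via (5.385,6.25): [(0, 0) (3.8733, 0) (6.5339, 11) (0, 11)]  |A|=57.2396
3. ⊥bis P4·P1 via (5.1,8.07): [(0, 0) (3.8733, 0) (5.4686, 6.5956) (4.3675, 11) (0, 11)]  |A|=52.4687
4. ⊥bis P4·P2 via (2.69,6.205): [(0, 3.0322) (4.9113, 8.825) (4.3675, 11) (0, 11)]  |A|=24.3158
5. ⊥bis P4·P3 via (4.665,8.495): [(0, 3.0322) (4.6539, 8.5214) (3.6109, 11) (0, 11)]  |A|=23.0157
6. ⊥bis P4·P5 via (4.045,6.745): [(0, 3.0322) (4.2761, 8.0758) (4.4412, 9.0268) (3.6109, 11) (0, 11)]  |A|=22.8729
7. ⊥bis P4·P6 via (6.45,7.17): [(0, 3.0322) (4.2761, 8.0758) (4.4412, 9.0268) (3.6109, 11) (0, 11)]  |A|=22.8729
8. ⊥bis P4·P7 via (3.19,6.32): [(0, 3.0322) (3.8323, 7.5523) (4.3615, 8.5677) (4.4412, 9.0268) (3.6109, 11) (0, 11)]  |A|=22.7861
9. ⊥bis P4·P8 via (2.15,7.96): [(0, 9.6414) (0, 3.0322) (3.3694, 7.0064)]  |A|=11.1346
10. canonical 3-gon: [(0, 9.6414) (0, 3.0322) (3.3694, 7.0064)]
11. shoelace: 11.1346

Area of P4's cell: 11.1346 (3 vertices)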